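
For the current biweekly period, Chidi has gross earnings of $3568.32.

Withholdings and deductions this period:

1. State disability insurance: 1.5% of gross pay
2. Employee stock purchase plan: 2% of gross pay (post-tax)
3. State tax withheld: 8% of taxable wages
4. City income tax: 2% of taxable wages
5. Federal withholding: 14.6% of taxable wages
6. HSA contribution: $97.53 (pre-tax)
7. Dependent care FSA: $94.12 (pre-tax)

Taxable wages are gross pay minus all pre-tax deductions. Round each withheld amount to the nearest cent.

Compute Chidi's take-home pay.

$2421.13

Dependent care FSA: $94.12
HSA contribution: $97.53
Pre-tax total = $94.12 + $97.53 = $191.65
Taxable wages = $3568.32 − $191.65 = $3376.67
City income tax: $3376.67 × 0.02 = $67.53
State tax withheld: $3376.67 × 0.08 = $270.13
Federal withholding: $3376.67 × 0.146 = $492.99
State disability insurance: $3568.32 × 0.015 = $53.52
Employee stock purchase plan: $3568.32 × 0.02 = $71.37
Total deductions = $94.12 + $97.53 + $67.53 + $270.13 + $492.99 + $53.52 + $71.37 = $1147.19
Net pay = $3568.32 − $1147.19 = $2421.13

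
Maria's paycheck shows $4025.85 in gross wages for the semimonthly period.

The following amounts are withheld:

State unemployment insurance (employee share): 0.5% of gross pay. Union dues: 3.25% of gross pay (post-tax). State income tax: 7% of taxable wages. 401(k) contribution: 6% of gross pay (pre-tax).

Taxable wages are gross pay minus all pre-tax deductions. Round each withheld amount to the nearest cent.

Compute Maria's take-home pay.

401(k) contribution: $4025.85 × 0.06 = $241.55
Taxable wages = $4025.85 − $241.55 = $3784.30
State income tax: $3784.30 × 0.07 = $264.90
State unemployment insurance (employee share): $4025.85 × 0.005 = $20.13
Union dues: $4025.85 × 0.0325 = $130.84
Total deductions = $241.55 + $264.90 + $20.13 + $130.84 = $657.42
Net pay = $4025.85 − $657.42 = $3368.43

$3368.43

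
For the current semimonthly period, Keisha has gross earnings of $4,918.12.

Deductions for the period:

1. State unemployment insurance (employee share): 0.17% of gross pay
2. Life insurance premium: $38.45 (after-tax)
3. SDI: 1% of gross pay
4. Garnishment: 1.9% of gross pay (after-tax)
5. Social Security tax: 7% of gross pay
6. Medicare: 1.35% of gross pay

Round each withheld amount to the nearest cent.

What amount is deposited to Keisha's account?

$4,318.03

SDI: $4,918.12 × 0.01 = $49.18
State unemployment insurance (employee share): $4,918.12 × 0.0017 = $8.36
Social Security tax: $4,918.12 × 0.07 = $344.27
Medicare: $4,918.12 × 0.0135 = $66.39
Life insurance premium: $38.45
Garnishment: $4,918.12 × 0.019 = $93.44
Total deductions = $49.18 + $8.36 + $344.27 + $66.39 + $38.45 + $93.44 = $600.09
Net pay = $4,918.12 − $600.09 = $4,318.03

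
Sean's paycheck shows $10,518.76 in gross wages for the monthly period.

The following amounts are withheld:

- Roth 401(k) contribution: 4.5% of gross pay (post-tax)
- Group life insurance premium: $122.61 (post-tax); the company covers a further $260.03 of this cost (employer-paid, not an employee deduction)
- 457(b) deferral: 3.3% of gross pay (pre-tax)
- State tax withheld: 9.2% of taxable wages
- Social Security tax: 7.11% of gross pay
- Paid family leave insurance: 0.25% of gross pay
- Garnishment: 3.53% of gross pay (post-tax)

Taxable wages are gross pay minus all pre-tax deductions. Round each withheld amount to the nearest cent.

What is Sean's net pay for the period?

457(b) deferral: $10,518.76 × 0.033 = $347.12
Taxable wages = $10,518.76 − $347.12 = $10,171.64
State tax withheld: $10,171.64 × 0.092 = $935.79
Social Security tax: $10,518.76 × 0.0711 = $747.88
Paid family leave insurance: $10,518.76 × 0.0025 = $26.30
Group life insurance premium: $122.61
Roth 401(k) contribution: $10,518.76 × 0.045 = $473.34
Garnishment: $10,518.76 × 0.0353 = $371.31
(Employer's $260.03 toward group life insurance premium is not withheld from the employee.)
Total deductions = $347.12 + $935.79 + $747.88 + $26.30 + $122.61 + $473.34 + $371.31 = $3,024.35
Net pay = $10,518.76 − $3,024.35 = $7,494.41

$7,494.41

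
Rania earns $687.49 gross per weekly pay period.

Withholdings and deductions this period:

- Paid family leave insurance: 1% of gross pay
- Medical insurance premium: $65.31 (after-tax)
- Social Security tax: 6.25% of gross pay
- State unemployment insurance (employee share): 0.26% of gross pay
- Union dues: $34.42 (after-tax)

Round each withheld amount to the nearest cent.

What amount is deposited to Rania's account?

$536.13

Social Security tax: $687.49 × 0.0625 = $42.97
State unemployment insurance (employee share): $687.49 × 0.0026 = $1.79
Paid family leave insurance: $687.49 × 0.01 = $6.87
Medical insurance premium: $65.31
Union dues: $34.42
Total deductions = $42.97 + $1.79 + $6.87 + $65.31 + $34.42 = $151.36
Net pay = $687.49 − $151.36 = $536.13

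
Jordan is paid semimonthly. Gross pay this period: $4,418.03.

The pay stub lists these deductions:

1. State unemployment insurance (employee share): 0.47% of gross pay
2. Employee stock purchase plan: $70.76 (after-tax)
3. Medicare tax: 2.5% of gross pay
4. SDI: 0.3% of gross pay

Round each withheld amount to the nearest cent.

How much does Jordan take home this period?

SDI: $4,418.03 × 0.003 = $13.25
Medicare tax: $4,418.03 × 0.025 = $110.45
State unemployment insurance (employee share): $4,418.03 × 0.0047 = $20.76
Employee stock purchase plan: $70.76
Total deductions = $13.25 + $110.45 + $20.76 + $70.76 = $215.22
Net pay = $4,418.03 − $215.22 = $4,202.81

$4,202.81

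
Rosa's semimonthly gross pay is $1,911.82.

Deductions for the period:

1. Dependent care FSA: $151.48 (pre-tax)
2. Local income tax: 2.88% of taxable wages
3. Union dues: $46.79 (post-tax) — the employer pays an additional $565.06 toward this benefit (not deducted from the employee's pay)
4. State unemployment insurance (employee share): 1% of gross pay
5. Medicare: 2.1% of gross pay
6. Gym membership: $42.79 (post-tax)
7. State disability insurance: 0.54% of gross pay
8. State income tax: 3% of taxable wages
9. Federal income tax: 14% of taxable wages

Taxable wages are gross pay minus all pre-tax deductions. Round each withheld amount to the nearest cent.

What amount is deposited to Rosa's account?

$1,251.21

Dependent care FSA: $151.48
Taxable wages = $1,911.82 − $151.48 = $1,760.34
Local income tax: $1,760.34 × 0.0288 = $50.70
Federal income tax: $1,760.34 × 0.14 = $246.45
State income tax: $1,760.34 × 0.03 = $52.81
State unemployment insurance (employee share): $1,911.82 × 0.01 = $19.12
Medicare: $1,911.82 × 0.021 = $40.15
State disability insurance: $1,911.82 × 0.0054 = $10.32
Gym membership: $42.79
Union dues: $46.79
(Employer's $565.06 toward union dues is not withheld from the employee.)
Total deductions = $151.48 + $50.70 + $246.45 + $52.81 + $19.12 + $40.15 + $10.32 + $42.79 + $46.79 = $660.61
Net pay = $1,911.82 − $660.61 = $1,251.21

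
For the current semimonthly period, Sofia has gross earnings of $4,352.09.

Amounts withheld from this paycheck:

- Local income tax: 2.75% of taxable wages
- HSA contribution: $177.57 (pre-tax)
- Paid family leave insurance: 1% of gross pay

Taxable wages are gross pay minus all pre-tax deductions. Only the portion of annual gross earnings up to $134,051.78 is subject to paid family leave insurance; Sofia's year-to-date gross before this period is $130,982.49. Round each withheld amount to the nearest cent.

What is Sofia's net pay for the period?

$4,029.03

HSA contribution: $177.57
Taxable wages = $4,352.09 − $177.57 = $4,174.52
Local income tax: $4,174.52 × 0.0275 = $114.80
Paid family leave insurance: only $134,051.78 − $130,982.49 = $3,069.29 of this check is subject → $3,069.29 × 0.01 = $30.69
Total deductions = $177.57 + $114.80 + $30.69 = $323.06
Net pay = $4,352.09 − $323.06 = $4,029.03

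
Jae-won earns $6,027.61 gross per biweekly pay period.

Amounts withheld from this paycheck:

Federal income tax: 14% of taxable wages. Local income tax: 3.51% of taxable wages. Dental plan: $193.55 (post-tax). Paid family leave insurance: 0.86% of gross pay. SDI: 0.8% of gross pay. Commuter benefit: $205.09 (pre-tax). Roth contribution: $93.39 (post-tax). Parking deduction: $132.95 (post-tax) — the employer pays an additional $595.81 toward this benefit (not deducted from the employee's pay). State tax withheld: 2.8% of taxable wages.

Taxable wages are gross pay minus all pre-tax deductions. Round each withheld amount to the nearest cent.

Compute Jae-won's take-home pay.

$4,120.02

Commuter benefit: $205.09
Taxable wages = $6,027.61 − $205.09 = $5,822.52
State tax withheld: $5,822.52 × 0.028 = $163.03
Federal income tax: $5,822.52 × 0.14 = $815.15
Local income tax: $5,822.52 × 0.0351 = $204.37
SDI: $6,027.61 × 0.008 = $48.22
Paid family leave insurance: $6,027.61 × 0.0086 = $51.84
Parking deduction: $132.95
Roth contribution: $93.39
Dental plan: $193.55
(Employer's $595.81 toward parking deduction is not withheld from the employee.)
Total deductions = $205.09 + $163.03 + $815.15 + $204.37 + $48.22 + $51.84 + $132.95 + $93.39 + $193.55 = $1,907.59
Net pay = $6,027.61 − $1,907.59 = $4,120.02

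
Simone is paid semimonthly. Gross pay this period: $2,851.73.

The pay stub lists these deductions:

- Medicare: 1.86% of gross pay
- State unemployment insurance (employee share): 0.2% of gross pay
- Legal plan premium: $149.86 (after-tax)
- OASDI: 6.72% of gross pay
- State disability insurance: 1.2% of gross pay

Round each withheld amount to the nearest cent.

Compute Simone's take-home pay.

$2,417.27

Medicare: $2,851.73 × 0.0186 = $53.04
State disability insurance: $2,851.73 × 0.012 = $34.22
OASDI: $2,851.73 × 0.0672 = $191.64
State unemployment insurance (employee share): $2,851.73 × 0.002 = $5.70
Legal plan premium: $149.86
Total deductions = $53.04 + $34.22 + $191.64 + $5.70 + $149.86 = $434.46
Net pay = $2,851.73 − $434.46 = $2,417.27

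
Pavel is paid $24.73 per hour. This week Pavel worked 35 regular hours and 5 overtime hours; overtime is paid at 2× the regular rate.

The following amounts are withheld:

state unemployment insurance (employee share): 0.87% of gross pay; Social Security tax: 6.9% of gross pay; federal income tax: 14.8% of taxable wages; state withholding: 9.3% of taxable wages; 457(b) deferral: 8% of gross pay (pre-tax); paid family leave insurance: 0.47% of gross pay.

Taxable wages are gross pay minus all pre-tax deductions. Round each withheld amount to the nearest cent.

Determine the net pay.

$685.37

Regular pay: 35 × $24.73 = $865.55
Overtime pay: 5 × $24.73 × 2 = $247.30
Gross pay = $865.55 + $247.30 = $1,112.85
457(b) deferral: $1,112.85 × 0.08 = $89.03
Taxable wages = $1,112.85 − $89.03 = $1,023.82
Federal income tax: $1,023.82 × 0.148 = $151.53
State withholding: $1,023.82 × 0.093 = $95.22
Paid family leave insurance: $1,112.85 × 0.0047 = $5.23
Social Security tax: $1,112.85 × 0.069 = $76.79
State unemployment insurance (employee share): $1,112.85 × 0.0087 = $9.68
Total deductions = $89.03 + $151.53 + $95.22 + $5.23 + $76.79 + $9.68 = $427.48
Net pay = $1,112.85 − $427.48 = $685.37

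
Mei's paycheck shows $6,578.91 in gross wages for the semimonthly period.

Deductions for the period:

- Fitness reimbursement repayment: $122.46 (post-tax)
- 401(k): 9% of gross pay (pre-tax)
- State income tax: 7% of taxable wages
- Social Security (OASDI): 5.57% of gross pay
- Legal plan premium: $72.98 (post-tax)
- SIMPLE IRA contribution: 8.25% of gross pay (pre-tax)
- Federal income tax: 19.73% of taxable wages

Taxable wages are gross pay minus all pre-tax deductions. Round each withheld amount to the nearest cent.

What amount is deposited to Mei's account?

SIMPLE IRA contribution: $6,578.91 × 0.0825 = $542.76
401(k): $6,578.91 × 0.09 = $592.10
Pre-tax total = $542.76 + $592.10 = $1,134.86
Taxable wages = $6,578.91 − $1,134.86 = $5,444.05
Federal income tax: $5,444.05 × 0.1973 = $1,074.11
State income tax: $5,444.05 × 0.07 = $381.08
Social Security (OASDI): $6,578.91 × 0.0557 = $366.45
Legal plan premium: $72.98
Fitness reimbursement repayment: $122.46
Total deductions = $542.76 + $592.10 + $1,074.11 + $381.08 + $366.45 + $72.98 + $122.46 = $3,151.94
Net pay = $6,578.91 − $3,151.94 = $3,426.97

$3,426.97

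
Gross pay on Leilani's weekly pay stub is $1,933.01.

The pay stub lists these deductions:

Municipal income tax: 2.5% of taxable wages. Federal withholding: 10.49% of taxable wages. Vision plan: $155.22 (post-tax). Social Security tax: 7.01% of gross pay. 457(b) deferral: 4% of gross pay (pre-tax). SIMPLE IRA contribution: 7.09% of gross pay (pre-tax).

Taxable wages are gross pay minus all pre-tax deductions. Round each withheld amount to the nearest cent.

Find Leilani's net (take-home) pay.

457(b) deferral: $1,933.01 × 0.04 = $77.32
SIMPLE IRA contribution: $1,933.01 × 0.0709 = $137.05
Pre-tax total = $77.32 + $137.05 = $214.37
Taxable wages = $1,933.01 − $214.37 = $1,718.64
Municipal income tax: $1,718.64 × 0.025 = $42.97
Federal withholding: $1,718.64 × 0.1049 = $180.29
Social Security tax: $1,933.01 × 0.0701 = $135.50
Vision plan: $155.22
Total deductions = $77.32 + $137.05 + $42.97 + $180.29 + $135.50 + $155.22 = $728.35
Net pay = $1,933.01 − $728.35 = $1,204.66

$1,204.66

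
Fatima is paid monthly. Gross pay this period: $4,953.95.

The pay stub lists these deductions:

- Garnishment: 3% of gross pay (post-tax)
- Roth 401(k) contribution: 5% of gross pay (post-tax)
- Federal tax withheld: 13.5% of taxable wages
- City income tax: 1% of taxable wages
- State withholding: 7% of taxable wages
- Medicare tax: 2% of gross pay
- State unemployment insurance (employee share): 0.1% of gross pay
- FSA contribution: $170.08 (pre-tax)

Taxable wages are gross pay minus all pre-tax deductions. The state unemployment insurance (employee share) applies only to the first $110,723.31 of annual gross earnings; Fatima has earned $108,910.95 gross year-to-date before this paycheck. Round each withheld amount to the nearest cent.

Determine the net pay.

$3,258.13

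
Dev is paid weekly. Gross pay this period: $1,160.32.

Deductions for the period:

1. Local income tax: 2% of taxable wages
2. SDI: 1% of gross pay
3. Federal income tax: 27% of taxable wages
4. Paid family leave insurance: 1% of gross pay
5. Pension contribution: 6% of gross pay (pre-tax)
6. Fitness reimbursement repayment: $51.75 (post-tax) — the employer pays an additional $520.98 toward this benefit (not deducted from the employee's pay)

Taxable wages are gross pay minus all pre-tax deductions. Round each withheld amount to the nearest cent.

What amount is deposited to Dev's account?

$699.45

Pension contribution: $1,160.32 × 0.06 = $69.62
Taxable wages = $1,160.32 − $69.62 = $1,090.70
Local income tax: $1,090.70 × 0.02 = $21.81
Federal income tax: $1,090.70 × 0.27 = $294.49
SDI: $1,160.32 × 0.01 = $11.60
Paid family leave insurance: $1,160.32 × 0.01 = $11.60
Fitness reimbursement repayment: $51.75
(Employer's $520.98 toward fitness reimbursement repayment is not withheld from the employee.)
Total deductions = $69.62 + $21.81 + $294.49 + $11.60 + $11.60 + $51.75 = $460.87
Net pay = $1,160.32 − $460.87 = $699.45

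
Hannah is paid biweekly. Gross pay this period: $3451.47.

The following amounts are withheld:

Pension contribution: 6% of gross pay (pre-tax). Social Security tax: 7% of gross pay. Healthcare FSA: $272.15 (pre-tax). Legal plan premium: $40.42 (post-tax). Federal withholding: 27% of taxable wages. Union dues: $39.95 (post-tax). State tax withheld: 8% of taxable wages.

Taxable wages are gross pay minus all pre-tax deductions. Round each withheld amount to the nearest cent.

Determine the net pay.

$1609.98

Pension contribution: $3451.47 × 0.06 = $207.09
Healthcare FSA: $272.15
Pre-tax total = $207.09 + $272.15 = $479.24
Taxable wages = $3451.47 − $479.24 = $2972.23
Federal withholding: $2972.23 × 0.27 = $802.50
State tax withheld: $2972.23 × 0.08 = $237.78
Social Security tax: $3451.47 × 0.07 = $241.60
Legal plan premium: $40.42
Union dues: $39.95
Total deductions = $207.09 + $272.15 + $802.50 + $237.78 + $241.60 + $40.42 + $39.95 = $1841.49
Net pay = $3451.47 − $1841.49 = $1609.98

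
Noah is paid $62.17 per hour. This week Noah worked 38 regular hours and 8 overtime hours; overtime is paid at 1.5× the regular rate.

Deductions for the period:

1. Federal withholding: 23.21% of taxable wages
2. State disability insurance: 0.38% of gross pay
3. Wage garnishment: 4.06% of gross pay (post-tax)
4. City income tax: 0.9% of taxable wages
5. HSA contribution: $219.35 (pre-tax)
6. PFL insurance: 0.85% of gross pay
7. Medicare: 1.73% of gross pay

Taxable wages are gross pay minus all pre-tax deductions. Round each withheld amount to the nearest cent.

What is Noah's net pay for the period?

$1974.36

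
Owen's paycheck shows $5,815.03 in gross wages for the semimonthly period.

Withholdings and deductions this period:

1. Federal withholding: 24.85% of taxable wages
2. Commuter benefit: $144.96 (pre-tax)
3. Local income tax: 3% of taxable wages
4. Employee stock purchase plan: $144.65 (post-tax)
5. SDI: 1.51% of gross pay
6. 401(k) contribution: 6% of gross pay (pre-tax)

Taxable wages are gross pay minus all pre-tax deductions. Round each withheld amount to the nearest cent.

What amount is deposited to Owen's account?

$3,606.76

401(k) contribution: $5,815.03 × 0.06 = $348.90
Commuter benefit: $144.96
Pre-tax total = $348.90 + $144.96 = $493.86
Taxable wages = $5,815.03 − $493.86 = $5,321.17
Local income tax: $5,321.17 × 0.03 = $159.64
Federal withholding: $5,321.17 × 0.2485 = $1,322.31
SDI: $5,815.03 × 0.0151 = $87.81
Employee stock purchase plan: $144.65
Total deductions = $348.90 + $144.96 + $159.64 + $1,322.31 + $87.81 + $144.65 = $2,208.27
Net pay = $5,815.03 − $2,208.27 = $3,606.76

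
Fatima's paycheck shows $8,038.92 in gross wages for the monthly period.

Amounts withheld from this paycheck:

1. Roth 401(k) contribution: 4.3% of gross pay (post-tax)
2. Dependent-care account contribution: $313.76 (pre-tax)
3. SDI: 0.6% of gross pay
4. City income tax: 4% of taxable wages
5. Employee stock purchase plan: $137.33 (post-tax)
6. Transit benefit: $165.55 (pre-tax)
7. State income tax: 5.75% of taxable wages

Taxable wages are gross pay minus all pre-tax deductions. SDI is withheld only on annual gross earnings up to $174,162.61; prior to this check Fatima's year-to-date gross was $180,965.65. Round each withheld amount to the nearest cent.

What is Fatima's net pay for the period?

$6,339.55

Dependent-care account contribution: $313.76
Transit benefit: $165.55
Pre-tax total = $313.76 + $165.55 = $479.31
Taxable wages = $8,038.92 − $479.31 = $7,559.61
State income tax: $7,559.61 × 0.0575 = $434.68
City income tax: $7,559.61 × 0.04 = $302.38
SDI: annual cap $174,162.61 already reached (YTD $180,965.65), so $0.00
Roth 401(k) contribution: $8,038.92 × 0.043 = $345.67
Employee stock purchase plan: $137.33
Total deductions = $313.76 + $165.55 + $434.68 + $302.38 + $0.00 + $345.67 + $137.33 = $1,699.37
Net pay = $8,038.92 − $1,699.37 = $6,339.55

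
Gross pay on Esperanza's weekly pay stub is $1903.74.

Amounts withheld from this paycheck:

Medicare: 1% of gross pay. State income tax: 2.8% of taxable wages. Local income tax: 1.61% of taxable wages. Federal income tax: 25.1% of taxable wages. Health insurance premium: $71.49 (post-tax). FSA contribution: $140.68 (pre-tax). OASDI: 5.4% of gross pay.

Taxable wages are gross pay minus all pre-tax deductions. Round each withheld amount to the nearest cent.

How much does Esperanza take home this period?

$1049.44

FSA contribution: $140.68
Taxable wages = $1903.74 − $140.68 = $1763.06
Federal income tax: $1763.06 × 0.251 = $442.53
Local income tax: $1763.06 × 0.0161 = $28.39
State income tax: $1763.06 × 0.028 = $49.37
OASDI: $1903.74 × 0.054 = $102.80
Medicare: $1903.74 × 0.01 = $19.04
Health insurance premium: $71.49
Total deductions = $140.68 + $442.53 + $28.39 + $49.37 + $102.80 + $19.04 + $71.49 = $854.30
Net pay = $1903.74 − $854.30 = $1049.44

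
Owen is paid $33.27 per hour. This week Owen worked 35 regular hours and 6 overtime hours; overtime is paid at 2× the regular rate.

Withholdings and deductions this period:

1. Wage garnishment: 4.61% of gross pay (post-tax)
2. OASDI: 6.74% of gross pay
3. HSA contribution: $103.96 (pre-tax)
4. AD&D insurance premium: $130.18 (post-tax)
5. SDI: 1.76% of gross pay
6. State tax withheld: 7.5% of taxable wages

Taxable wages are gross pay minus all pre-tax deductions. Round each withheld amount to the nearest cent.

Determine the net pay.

$1,015.07

Regular pay: 35 × $33.27 = $1,164.45
Overtime pay: 6 × $33.27 × 2 = $399.24
Gross pay = $1,164.45 + $399.24 = $1,563.69
HSA contribution: $103.96
Taxable wages = $1,563.69 − $103.96 = $1,459.73
State tax withheld: $1,459.73 × 0.075 = $109.48
SDI: $1,563.69 × 0.0176 = $27.52
OASDI: $1,563.69 × 0.0674 = $105.39
Wage garnishment: $1,563.69 × 0.0461 = $72.09
AD&D insurance premium: $130.18
Total deductions = $103.96 + $109.48 + $27.52 + $105.39 + $72.09 + $130.18 = $548.62
Net pay = $1,563.69 − $548.62 = $1,015.07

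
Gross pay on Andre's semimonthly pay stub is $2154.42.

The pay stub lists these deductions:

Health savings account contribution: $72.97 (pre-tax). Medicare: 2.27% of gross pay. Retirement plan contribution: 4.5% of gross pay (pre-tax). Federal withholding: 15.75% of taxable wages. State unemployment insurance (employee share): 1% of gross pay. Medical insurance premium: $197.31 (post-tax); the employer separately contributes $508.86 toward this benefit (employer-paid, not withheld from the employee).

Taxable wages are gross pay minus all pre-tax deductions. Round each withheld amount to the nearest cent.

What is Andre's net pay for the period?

$1404.18

Retirement plan contribution: $2154.42 × 0.045 = $96.95
Health savings account contribution: $72.97
Pre-tax total = $96.95 + $72.97 = $169.92
Taxable wages = $2154.42 − $169.92 = $1984.50
Federal withholding: $1984.50 × 0.1575 = $312.56
Medicare: $2154.42 × 0.0227 = $48.91
State unemployment insurance (employee share): $2154.42 × 0.01 = $21.54
Medical insurance premium: $197.31
(Employer's $508.86 toward medical insurance premium is not withheld from the employee.)
Total deductions = $96.95 + $72.97 + $312.56 + $48.91 + $21.54 + $197.31 = $750.24
Net pay = $2154.42 − $750.24 = $1404.18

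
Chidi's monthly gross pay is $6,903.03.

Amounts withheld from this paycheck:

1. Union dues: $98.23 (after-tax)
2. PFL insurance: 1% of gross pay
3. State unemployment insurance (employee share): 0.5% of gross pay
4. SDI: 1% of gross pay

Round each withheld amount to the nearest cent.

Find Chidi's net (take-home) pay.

$6,632.22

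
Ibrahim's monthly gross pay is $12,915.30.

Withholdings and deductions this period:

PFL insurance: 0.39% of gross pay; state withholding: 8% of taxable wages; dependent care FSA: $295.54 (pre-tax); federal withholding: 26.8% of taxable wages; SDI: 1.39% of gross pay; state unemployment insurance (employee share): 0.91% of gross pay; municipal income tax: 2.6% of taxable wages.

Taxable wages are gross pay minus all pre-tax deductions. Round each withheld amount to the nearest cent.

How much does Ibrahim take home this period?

Dependent care FSA: $295.54
Taxable wages = $12,915.30 − $295.54 = $12,619.76
Municipal income tax: $12,619.76 × 0.026 = $328.11
State withholding: $12,619.76 × 0.08 = $1,009.58
Federal withholding: $12,619.76 × 0.268 = $3,382.10
State unemployment insurance (employee share): $12,915.30 × 0.0091 = $117.53
PFL insurance: $12,915.30 × 0.0039 = $50.37
SDI: $12,915.30 × 0.0139 = $179.52
Total deductions = $295.54 + $328.11 + $1,009.58 + $3,382.10 + $117.53 + $50.37 + $179.52 = $5,362.75
Net pay = $12,915.30 − $5,362.75 = $7,552.55

$7,552.55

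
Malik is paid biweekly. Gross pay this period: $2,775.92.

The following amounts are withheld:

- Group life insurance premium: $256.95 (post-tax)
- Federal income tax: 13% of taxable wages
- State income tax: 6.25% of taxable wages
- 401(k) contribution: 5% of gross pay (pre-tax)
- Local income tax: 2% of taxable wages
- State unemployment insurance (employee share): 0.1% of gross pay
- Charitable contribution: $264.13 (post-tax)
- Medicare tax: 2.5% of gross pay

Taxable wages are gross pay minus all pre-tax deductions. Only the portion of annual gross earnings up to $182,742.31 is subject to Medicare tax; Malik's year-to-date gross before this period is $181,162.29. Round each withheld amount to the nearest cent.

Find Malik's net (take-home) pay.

401(k) contribution: $2,775.92 × 0.05 = $138.80
Taxable wages = $2,775.92 − $138.80 = $2,637.12
State income tax: $2,637.12 × 0.0625 = $164.82
Local income tax: $2,637.12 × 0.02 = $52.74
Federal income tax: $2,637.12 × 0.13 = $342.83
State unemployment insurance (employee share): $2,775.92 × 0.001 = $2.78
Medicare tax: only $182,742.31 − $181,162.29 = $1,580.02 of this check is subject → $1,580.02 × 0.025 = $39.50
Group life insurance premium: $256.95
Charitable contribution: $264.13
Total deductions = $138.80 + $164.82 + $52.74 + $342.83 + $2.78 + $39.50 + $256.95 + $264.13 = $1,262.55
Net pay = $2,775.92 − $1,262.55 = $1,513.37

$1,513.37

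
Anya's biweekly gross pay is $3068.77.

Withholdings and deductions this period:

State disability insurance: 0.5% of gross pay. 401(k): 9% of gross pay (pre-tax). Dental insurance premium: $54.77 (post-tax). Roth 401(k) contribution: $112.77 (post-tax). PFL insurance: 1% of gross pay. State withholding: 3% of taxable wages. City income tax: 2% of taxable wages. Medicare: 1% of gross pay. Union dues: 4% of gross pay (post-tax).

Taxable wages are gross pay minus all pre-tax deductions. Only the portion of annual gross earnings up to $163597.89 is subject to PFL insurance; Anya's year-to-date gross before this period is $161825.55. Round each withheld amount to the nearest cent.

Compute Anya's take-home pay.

$2298.91

401(k): $3068.77 × 0.09 = $276.19
Taxable wages = $3068.77 − $276.19 = $2792.58
City income tax: $2792.58 × 0.02 = $55.85
State withholding: $2792.58 × 0.03 = $83.78
State disability insurance: $3068.77 × 0.005 = $15.34
PFL insurance: only $163597.89 − $161825.55 = $1772.34 of this check is subject → $1772.34 × 0.01 = $17.72
Medicare: $3068.77 × 0.01 = $30.69
Dental insurance premium: $54.77
Roth 401(k) contribution: $112.77
Union dues: $3068.77 × 0.04 = $122.75
Total deductions = $276.19 + $55.85 + $83.78 + $15.34 + $17.72 + $30.69 + $54.77 + $112.77 + $122.75 = $769.86
Net pay = $3068.77 − $769.86 = $2298.91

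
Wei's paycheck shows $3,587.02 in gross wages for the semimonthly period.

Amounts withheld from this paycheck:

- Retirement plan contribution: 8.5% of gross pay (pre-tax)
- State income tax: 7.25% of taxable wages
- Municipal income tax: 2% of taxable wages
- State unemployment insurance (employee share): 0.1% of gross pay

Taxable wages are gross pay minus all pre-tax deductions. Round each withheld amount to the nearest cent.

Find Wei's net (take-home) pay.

$2,974.94

Retirement plan contribution: $3,587.02 × 0.085 = $304.90
Taxable wages = $3,587.02 − $304.90 = $3,282.12
State income tax: $3,282.12 × 0.0725 = $237.95
Municipal income tax: $3,282.12 × 0.02 = $65.64
State unemployment insurance (employee share): $3,587.02 × 0.001 = $3.59
Total deductions = $304.90 + $237.95 + $65.64 + $3.59 = $612.08
Net pay = $3,587.02 − $612.08 = $2,974.94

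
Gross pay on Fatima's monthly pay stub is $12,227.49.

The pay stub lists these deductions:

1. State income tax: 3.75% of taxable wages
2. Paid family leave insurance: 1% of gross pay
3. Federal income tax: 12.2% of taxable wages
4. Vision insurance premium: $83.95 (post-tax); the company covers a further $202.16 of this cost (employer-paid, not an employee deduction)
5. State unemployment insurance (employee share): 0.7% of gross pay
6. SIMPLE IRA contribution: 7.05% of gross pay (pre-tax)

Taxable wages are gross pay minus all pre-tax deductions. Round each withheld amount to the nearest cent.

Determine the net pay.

$9,260.86

SIMPLE IRA contribution: $12,227.49 × 0.0705 = $862.04
Taxable wages = $12,227.49 − $862.04 = $11,365.45
State income tax: $11,365.45 × 0.0375 = $426.20
Federal income tax: $11,365.45 × 0.122 = $1,386.58
Paid family leave insurance: $12,227.49 × 0.01 = $122.27
State unemployment insurance (employee share): $12,227.49 × 0.007 = $85.59
Vision insurance premium: $83.95
(Employer's $202.16 toward vision insurance premium is not withheld from the employee.)
Total deductions = $862.04 + $426.20 + $1,386.58 + $122.27 + $85.59 + $83.95 = $2,966.63
Net pay = $12,227.49 − $2,966.63 = $9,260.86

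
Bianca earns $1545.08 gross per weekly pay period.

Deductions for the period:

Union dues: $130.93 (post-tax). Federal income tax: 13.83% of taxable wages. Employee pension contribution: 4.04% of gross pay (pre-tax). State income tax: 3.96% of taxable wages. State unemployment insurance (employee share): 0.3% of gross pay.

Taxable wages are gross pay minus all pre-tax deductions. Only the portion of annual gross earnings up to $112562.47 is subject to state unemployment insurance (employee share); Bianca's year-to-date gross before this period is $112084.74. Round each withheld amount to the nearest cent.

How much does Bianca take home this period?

Employee pension contribution: $1545.08 × 0.0404 = $62.42
Taxable wages = $1545.08 − $62.42 = $1482.66
State income tax: $1482.66 × 0.0396 = $58.71
Federal income tax: $1482.66 × 0.1383 = $205.05
State unemployment insurance (employee share): only $112562.47 − $112084.74 = $477.73 of this check is subject → $477.73 × 0.003 = $1.43
Union dues: $130.93
Total deductions = $62.42 + $58.71 + $205.05 + $1.43 + $130.93 = $458.54
Net pay = $1545.08 − $458.54 = $1086.54

$1086.54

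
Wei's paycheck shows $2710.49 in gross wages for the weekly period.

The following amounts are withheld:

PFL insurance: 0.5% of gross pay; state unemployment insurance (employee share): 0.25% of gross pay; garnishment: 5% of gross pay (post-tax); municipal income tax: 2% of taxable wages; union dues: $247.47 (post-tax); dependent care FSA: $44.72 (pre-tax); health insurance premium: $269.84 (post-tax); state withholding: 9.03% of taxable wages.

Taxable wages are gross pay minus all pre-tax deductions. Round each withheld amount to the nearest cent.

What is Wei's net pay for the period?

$1698.57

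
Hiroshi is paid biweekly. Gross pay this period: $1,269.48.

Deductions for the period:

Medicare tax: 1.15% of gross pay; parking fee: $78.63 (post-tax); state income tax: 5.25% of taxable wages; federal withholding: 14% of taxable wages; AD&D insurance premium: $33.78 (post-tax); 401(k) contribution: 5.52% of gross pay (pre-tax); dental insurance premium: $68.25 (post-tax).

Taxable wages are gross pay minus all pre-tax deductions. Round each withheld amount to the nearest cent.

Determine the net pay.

401(k) contribution: $1,269.48 × 0.0552 = $70.08
Taxable wages = $1,269.48 − $70.08 = $1,199.40
Federal withholding: $1,199.40 × 0.14 = $167.92
State income tax: $1,199.40 × 0.0525 = $62.97
Medicare tax: $1,269.48 × 0.0115 = $14.60
AD&D insurance premium: $33.78
Dental insurance premium: $68.25
Parking fee: $78.63
Total deductions = $70.08 + $167.92 + $62.97 + $14.60 + $33.78 + $68.25 + $78.63 = $496.23
Net pay = $1,269.48 − $496.23 = $773.25

$773.25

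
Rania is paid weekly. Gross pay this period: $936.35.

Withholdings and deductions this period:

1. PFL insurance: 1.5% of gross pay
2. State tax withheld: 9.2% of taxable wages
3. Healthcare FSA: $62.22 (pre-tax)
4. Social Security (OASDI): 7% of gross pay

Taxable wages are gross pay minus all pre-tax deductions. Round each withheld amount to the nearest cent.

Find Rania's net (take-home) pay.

Healthcare FSA: $62.22
Taxable wages = $936.35 − $62.22 = $874.13
State tax withheld: $874.13 × 0.092 = $80.42
PFL insurance: $936.35 × 0.015 = $14.05
Social Security (OASDI): $936.35 × 0.07 = $65.54
Total deductions = $62.22 + $80.42 + $14.05 + $65.54 = $222.23
Net pay = $936.35 − $222.23 = $714.12

$714.12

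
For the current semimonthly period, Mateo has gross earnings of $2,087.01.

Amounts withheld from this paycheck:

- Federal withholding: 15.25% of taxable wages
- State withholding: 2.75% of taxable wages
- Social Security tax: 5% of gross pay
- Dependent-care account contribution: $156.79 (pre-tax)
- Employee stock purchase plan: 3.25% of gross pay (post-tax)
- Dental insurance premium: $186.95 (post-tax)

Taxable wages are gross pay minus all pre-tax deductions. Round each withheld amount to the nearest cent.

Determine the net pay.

Dependent-care account contribution: $156.79
Taxable wages = $2,087.01 − $156.79 = $1,930.22
Federal withholding: $1,930.22 × 0.1525 = $294.36
State withholding: $1,930.22 × 0.0275 = $53.08
Social Security tax: $2,087.01 × 0.05 = $104.35
Employee stock purchase plan: $2,087.01 × 0.0325 = $67.83
Dental insurance premium: $186.95
Total deductions = $156.79 + $294.36 + $53.08 + $104.35 + $67.83 + $186.95 = $863.36
Net pay = $2,087.01 − $863.36 = $1,223.65

$1,223.65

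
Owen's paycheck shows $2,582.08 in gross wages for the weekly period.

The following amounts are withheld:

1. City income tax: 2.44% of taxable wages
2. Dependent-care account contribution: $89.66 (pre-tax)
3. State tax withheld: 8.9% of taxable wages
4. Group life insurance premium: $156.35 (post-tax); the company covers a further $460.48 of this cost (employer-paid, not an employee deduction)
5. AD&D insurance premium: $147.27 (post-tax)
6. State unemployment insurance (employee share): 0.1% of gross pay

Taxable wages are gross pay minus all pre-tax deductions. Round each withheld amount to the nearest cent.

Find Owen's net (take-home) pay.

$1,903.57

Dependent-care account contribution: $89.66
Taxable wages = $2,582.08 − $89.66 = $2,492.42
State tax withheld: $2,492.42 × 0.089 = $221.83
City income tax: $2,492.42 × 0.0244 = $60.82
State unemployment insurance (employee share): $2,582.08 × 0.001 = $2.58
Group life insurance premium: $156.35
AD&D insurance premium: $147.27
(Employer's $460.48 toward group life insurance premium is not withheld from the employee.)
Total deductions = $89.66 + $221.83 + $60.82 + $2.58 + $156.35 + $147.27 = $678.51
Net pay = $2,582.08 − $678.51 = $1,903.57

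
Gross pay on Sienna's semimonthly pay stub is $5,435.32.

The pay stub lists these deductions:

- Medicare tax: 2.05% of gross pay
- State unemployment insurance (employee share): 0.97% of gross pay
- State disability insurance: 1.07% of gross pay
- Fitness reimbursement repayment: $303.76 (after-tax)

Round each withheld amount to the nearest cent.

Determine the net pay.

State unemployment insurance (employee share): $5,435.32 × 0.0097 = $52.72
Medicare tax: $5,435.32 × 0.0205 = $111.42
State disability insurance: $5,435.32 × 0.0107 = $58.16
Fitness reimbursement repayment: $303.76
Total deductions = $52.72 + $111.42 + $58.16 + $303.76 = $526.06
Net pay = $5,435.32 − $526.06 = $4,909.26

$4,909.26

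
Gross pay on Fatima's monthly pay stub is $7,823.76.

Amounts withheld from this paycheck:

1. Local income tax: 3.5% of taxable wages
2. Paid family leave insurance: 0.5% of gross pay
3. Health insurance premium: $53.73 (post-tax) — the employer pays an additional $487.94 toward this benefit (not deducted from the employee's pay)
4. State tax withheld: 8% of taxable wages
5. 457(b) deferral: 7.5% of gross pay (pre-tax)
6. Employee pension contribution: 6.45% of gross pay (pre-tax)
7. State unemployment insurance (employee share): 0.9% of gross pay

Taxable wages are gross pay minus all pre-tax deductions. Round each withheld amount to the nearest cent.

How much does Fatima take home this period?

$5,794.87

Employee pension contribution: $7,823.76 × 0.0645 = $504.63
457(b) deferral: $7,823.76 × 0.075 = $586.78
Pre-tax total = $504.63 + $586.78 = $1,091.41
Taxable wages = $7,823.76 − $1,091.41 = $6,732.35
Local income tax: $6,732.35 × 0.035 = $235.63
State tax withheld: $6,732.35 × 0.08 = $538.59
State unemployment insurance (employee share): $7,823.76 × 0.009 = $70.41
Paid family leave insurance: $7,823.76 × 0.005 = $39.12
Health insurance premium: $53.73
(Employer's $487.94 toward health insurance premium is not withheld from the employee.)
Total deductions = $504.63 + $586.78 + $235.63 + $538.59 + $70.41 + $39.12 + $53.73 = $2,028.89
Net pay = $7,823.76 − $2,028.89 = $5,794.87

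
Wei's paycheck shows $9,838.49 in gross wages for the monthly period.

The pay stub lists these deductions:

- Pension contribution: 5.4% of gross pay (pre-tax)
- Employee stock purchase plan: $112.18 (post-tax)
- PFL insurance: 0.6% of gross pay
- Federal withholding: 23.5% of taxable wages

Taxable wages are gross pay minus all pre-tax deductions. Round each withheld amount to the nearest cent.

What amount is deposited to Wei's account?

$6,948.81

Pension contribution: $9,838.49 × 0.054 = $531.28
Taxable wages = $9,838.49 − $531.28 = $9,307.21
Federal withholding: $9,307.21 × 0.235 = $2,187.19
PFL insurance: $9,838.49 × 0.006 = $59.03
Employee stock purchase plan: $112.18
Total deductions = $531.28 + $2,187.19 + $59.03 + $112.18 = $2,889.68
Net pay = $9,838.49 − $2,889.68 = $6,948.81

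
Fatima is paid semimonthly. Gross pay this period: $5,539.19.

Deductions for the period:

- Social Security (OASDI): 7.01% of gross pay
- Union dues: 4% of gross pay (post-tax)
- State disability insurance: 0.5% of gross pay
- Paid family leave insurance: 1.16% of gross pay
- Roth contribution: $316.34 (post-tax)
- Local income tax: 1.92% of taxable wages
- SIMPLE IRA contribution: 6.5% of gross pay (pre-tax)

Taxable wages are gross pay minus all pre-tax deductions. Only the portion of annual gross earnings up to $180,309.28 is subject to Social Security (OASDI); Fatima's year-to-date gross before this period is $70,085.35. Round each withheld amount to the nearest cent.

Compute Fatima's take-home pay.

SIMPLE IRA contribution: $5,539.19 × 0.065 = $360.05
Taxable wages = $5,539.19 − $360.05 = $5,179.14
Local income tax: $5,179.14 × 0.0192 = $99.44
State disability insurance: $5,539.19 × 0.005 = $27.70
Paid family leave insurance: $5,539.19 × 0.0116 = $64.25
Social Security (OASDI): cap not yet reached, full $5,539.19 is subject → $5,539.19 × 0.0701 = $388.30
Union dues: $5,539.19 × 0.04 = $221.57
Roth contribution: $316.34
Total deductions = $360.05 + $99.44 + $27.70 + $64.25 + $388.30 + $221.57 + $316.34 = $1,477.65
Net pay = $5,539.19 − $1,477.65 = $4,061.54

$4,061.54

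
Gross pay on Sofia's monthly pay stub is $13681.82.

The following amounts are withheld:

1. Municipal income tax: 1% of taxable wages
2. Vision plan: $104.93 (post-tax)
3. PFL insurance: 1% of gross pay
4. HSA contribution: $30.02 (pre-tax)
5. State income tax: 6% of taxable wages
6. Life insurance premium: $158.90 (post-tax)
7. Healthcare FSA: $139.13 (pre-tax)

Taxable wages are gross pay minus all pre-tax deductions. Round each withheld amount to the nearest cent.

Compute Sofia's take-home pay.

Healthcare FSA: $139.13
HSA contribution: $30.02
Pre-tax total = $139.13 + $30.02 = $169.15
Taxable wages = $13681.82 − $169.15 = $13512.67
State income tax: $13512.67 × 0.06 = $810.76
Municipal income tax: $13512.67 × 0.01 = $135.13
PFL insurance: $13681.82 × 0.01 = $136.82
Vision plan: $104.93
Life insurance premium: $158.90
Total deductions = $139.13 + $30.02 + $810.76 + $135.13 + $136.82 + $104.93 + $158.90 = $1515.69
Net pay = $13681.82 − $1515.69 = $12166.13

$12166.13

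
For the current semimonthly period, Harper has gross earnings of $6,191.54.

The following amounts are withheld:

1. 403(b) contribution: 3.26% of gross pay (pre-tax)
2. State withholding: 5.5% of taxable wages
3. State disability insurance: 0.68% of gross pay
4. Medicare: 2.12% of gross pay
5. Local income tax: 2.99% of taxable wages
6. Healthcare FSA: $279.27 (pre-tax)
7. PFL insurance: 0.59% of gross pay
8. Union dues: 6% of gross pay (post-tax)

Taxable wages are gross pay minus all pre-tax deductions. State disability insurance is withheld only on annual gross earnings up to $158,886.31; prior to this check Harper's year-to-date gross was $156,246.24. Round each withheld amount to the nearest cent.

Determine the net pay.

$4,668.39

Healthcare FSA: $279.27
403(b) contribution: $6,191.54 × 0.0326 = $201.84
Pre-tax total = $279.27 + $201.84 = $481.11
Taxable wages = $6,191.54 − $481.11 = $5,710.43
State withholding: $5,710.43 × 0.055 = $314.07
Local income tax: $5,710.43 × 0.0299 = $170.74
Medicare: $6,191.54 × 0.0212 = $131.26
PFL insurance: $6,191.54 × 0.0059 = $36.53
State disability insurance: only $158,886.31 − $156,246.24 = $2,640.07 of this check is subject → $2,640.07 × 0.0068 = $17.95
Union dues: $6,191.54 × 0.06 = $371.49
Total deductions = $279.27 + $201.84 + $314.07 + $170.74 + $131.26 + $36.53 + $17.95 + $371.49 = $1,523.15
Net pay = $6,191.54 − $1,523.15 = $4,668.39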